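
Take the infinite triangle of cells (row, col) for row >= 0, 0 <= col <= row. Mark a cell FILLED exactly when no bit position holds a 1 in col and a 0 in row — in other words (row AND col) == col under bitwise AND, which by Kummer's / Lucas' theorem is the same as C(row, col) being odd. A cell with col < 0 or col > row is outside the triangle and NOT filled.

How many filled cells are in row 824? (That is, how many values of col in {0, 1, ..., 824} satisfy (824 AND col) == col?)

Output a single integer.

Answer: 32

Derivation:
824 in binary = 1100111000
popcount(824) = number of 1-bits in 1100111000 = 5
A col c satisfies (824 AND c) == c iff every set bit of c is also set in 824; each of the 5 set bits of 824 can independently be on or off in c.
count = 2^5 = 32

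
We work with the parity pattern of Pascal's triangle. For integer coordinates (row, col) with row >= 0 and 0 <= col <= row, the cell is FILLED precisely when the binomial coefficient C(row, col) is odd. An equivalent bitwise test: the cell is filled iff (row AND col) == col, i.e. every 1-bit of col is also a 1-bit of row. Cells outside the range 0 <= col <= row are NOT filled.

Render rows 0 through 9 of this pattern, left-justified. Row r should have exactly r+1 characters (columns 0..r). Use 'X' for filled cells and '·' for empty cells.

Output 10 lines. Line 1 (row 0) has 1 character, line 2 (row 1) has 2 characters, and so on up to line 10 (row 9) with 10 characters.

Answer: X
XX
X·X
XXXX
X···X
XX··XX
X·X·X·X
XXXXXXXX
X·······X
XX······XX

Derivation:
r0=0: X
r1=1: XX
r2=10: X·X
r3=11: XXXX
r4=100: X···X
r5=101: XX··XX
r6=110: X·X·X·X
r7=111: XXXXXXXX
r8=1000: X·······X
r9=1001: XX······XX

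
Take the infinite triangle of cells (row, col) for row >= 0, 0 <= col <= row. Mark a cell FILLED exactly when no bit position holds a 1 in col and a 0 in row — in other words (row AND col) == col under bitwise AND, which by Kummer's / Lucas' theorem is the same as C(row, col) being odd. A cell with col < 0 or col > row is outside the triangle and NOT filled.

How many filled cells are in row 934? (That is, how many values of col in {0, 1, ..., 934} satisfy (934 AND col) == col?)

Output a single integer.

Answer: 64

Derivation:
934 in binary = 1110100110
popcount(934) = number of 1-bits in 1110100110 = 6
A col c satisfies (934 AND c) == c iff every set bit of c is also set in 934; each of the 6 set bits of 934 can independently be on or off in c.
count = 2^6 = 64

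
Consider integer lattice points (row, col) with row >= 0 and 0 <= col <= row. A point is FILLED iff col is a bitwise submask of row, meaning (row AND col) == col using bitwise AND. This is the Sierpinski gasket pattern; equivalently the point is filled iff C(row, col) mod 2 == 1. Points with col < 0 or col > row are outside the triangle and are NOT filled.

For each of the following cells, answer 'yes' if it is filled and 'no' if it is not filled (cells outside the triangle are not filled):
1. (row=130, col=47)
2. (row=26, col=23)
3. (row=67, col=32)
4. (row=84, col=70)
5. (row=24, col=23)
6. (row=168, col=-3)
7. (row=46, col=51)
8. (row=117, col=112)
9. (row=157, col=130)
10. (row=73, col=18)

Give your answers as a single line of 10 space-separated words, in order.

(130,47): row=0b10000010, col=0b101111, row AND col = 0b10 = 2; 2 != 47 -> empty
(26,23): row=0b11010, col=0b10111, row AND col = 0b10010 = 18; 18 != 23 -> empty
(67,32): row=0b1000011, col=0b100000, row AND col = 0b0 = 0; 0 != 32 -> empty
(84,70): row=0b1010100, col=0b1000110, row AND col = 0b1000100 = 68; 68 != 70 -> empty
(24,23): row=0b11000, col=0b10111, row AND col = 0b10000 = 16; 16 != 23 -> empty
(168,-3): col outside [0, 168] -> not filled
(46,51): col outside [0, 46] -> not filled
(117,112): row=0b1110101, col=0b1110000, row AND col = 0b1110000 = 112; 112 == 112 -> filled
(157,130): row=0b10011101, col=0b10000010, row AND col = 0b10000000 = 128; 128 != 130 -> empty
(73,18): row=0b1001001, col=0b10010, row AND col = 0b0 = 0; 0 != 18 -> empty

Answer: no no no no no no no yes no no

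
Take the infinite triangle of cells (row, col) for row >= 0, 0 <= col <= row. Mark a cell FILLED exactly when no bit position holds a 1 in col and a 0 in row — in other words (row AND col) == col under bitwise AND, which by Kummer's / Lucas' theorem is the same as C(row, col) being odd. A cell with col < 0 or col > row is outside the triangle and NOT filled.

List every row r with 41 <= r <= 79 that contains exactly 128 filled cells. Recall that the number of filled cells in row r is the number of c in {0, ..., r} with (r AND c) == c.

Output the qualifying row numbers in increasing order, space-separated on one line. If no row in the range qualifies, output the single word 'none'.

Row r has 2^popcount(r) filled cells, so we need popcount(r) = log2(128) = 7.
Scan r = 41..79 and keep those with exactly 7 one-bits:
r=41=101001 popcount=3 -> skip
r=42=101010 popcount=3 -> skip
r=43=101011 popcount=4 -> skip
r=44=101100 popcount=3 -> skip
r=45=101101 popcount=4 -> skip
r=46=101110 popcount=4 -> skip
r=47=101111 popcount=5 -> skip
r=48=110000 popcount=2 -> skip
r=49=110001 popcount=3 -> skip
r=50=110010 popcount=3 -> skip
r=51=110011 popcount=4 -> skip
r=52=110100 popcount=3 -> skip
r=53=110101 popcount=4 -> skip
r=54=110110 popcount=4 -> skip
r=55=110111 popcount=5 -> skip
r=56=111000 popcount=3 -> skip
r=57=111001 popcount=4 -> skip
r=58=111010 popcount=4 -> skip
r=59=111011 popcount=5 -> skip
r=60=111100 popcount=4 -> skip
r=61=111101 popcount=5 -> skip
r=62=111110 popcount=5 -> skip
r=63=111111 popcount=6 -> skip
r=64=1000000 popcount=1 -> skip
r=65=1000001 popcount=2 -> skip
r=66=1000010 popcount=2 -> skip
r=67=1000011 popcount=3 -> skip
r=68=1000100 popcount=2 -> skip
r=69=1000101 popcount=3 -> skip
r=70=1000110 popcount=3 -> skip
r=71=1000111 popcount=4 -> skip
r=72=1001000 popcount=2 -> skip
r=73=1001001 popcount=3 -> skip
r=74=1001010 popcount=3 -> skip
r=75=1001011 popcount=4 -> skip
r=76=1001100 popcount=3 -> skip
r=77=1001101 popcount=4 -> skip
r=78=1001110 popcount=4 -> skip
r=79=1001111 popcount=5 -> skip
Kept rows: none

Answer: none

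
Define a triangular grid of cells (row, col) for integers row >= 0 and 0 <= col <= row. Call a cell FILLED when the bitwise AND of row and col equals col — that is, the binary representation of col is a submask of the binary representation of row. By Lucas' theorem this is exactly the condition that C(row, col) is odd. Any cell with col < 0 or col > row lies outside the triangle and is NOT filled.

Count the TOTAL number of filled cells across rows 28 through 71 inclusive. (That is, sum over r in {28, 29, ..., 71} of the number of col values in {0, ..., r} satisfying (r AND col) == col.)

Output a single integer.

Answer: 612

Derivation:
r28=11100 pc3: +8 =8
r29=11101 pc4: +16 =24
r30=11110 pc4: +16 =40
r31=11111 pc5: +32 =72
r32=100000 pc1: +2 =74
r33=100001 pc2: +4 =78
r34=100010 pc2: +4 =82
r35=100011 pc3: +8 =90
r36=100100 pc2: +4 =94
r37=100101 pc3: +8 =102
r38=100110 pc3: +8 =110
r39=100111 pc4: +16 =126
r40=101000 pc2: +4 =130
r41=101001 pc3: +8 =138
r42=101010 pc3: +8 =146
r43=101011 pc4: +16 =162
r44=101100 pc3: +8 =170
r45=101101 pc4: +16 =186
r46=101110 pc4: +16 =202
r47=101111 pc5: +32 =234
r48=110000 pc2: +4 =238
r49=110001 pc3: +8 =246
r50=110010 pc3: +8 =254
r51=110011 pc4: +16 =270
r52=110100 pc3: +8 =278
r53=110101 pc4: +16 =294
r54=110110 pc4: +16 =310
r55=110111 pc5: +32 =342
r56=111000 pc3: +8 =350
r57=111001 pc4: +16 =366
r58=111010 pc4: +16 =382
r59=111011 pc5: +32 =414
r60=111100 pc4: +16 =430
r61=111101 pc5: +32 =462
r62=111110 pc5: +32 =494
r63=111111 pc6: +64 =558
r64=1000000 pc1: +2 =560
r65=1000001 pc2: +4 =564
r66=1000010 pc2: +4 =568
r67=1000011 pc3: +8 =576
r68=1000100 pc2: +4 =580
r69=1000101 pc3: +8 =588
r70=1000110 pc3: +8 =596
r71=1000111 pc4: +16 =612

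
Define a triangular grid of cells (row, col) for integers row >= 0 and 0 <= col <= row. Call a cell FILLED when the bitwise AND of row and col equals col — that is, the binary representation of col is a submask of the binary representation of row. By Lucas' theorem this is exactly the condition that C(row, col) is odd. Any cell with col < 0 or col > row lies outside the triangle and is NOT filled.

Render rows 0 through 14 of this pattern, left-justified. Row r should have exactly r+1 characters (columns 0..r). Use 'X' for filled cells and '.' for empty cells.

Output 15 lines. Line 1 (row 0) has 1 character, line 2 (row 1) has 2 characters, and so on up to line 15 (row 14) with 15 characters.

r0=0: X
r1=1: XX
r2=10: X.X
r3=11: XXXX
r4=100: X...X
r5=101: XX..XX
r6=110: X.X.X.X
r7=111: XXXXXXXX
r8=1000: X.......X
r9=1001: XX......XX
r10=1010: X.X.....X.X
r11=1011: XXXX....XXXX
r12=1100: X...X...X...X
r13=1101: XX..XX..XX..XX
r14=1110: X.X.X.X.X.X.X.X

Answer: X
XX
X.X
XXXX
X...X
XX..XX
X.X.X.X
XXXXXXXX
X.......X
XX......XX
X.X.....X.X
XXXX....XXXX
X...X...X...X
XX..XX..XX..XX
X.X.X.X.X.X.X.X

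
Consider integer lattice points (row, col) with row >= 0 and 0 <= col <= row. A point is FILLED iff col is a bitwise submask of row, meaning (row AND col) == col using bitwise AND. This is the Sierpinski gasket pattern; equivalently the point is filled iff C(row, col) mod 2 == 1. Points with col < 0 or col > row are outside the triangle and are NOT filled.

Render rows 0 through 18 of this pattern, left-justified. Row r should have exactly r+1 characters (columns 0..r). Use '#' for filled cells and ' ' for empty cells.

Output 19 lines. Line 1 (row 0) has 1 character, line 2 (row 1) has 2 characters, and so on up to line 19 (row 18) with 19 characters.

r0=0: #
r1=1: ##
r2=10: # #
r3=11: ####
r4=100: #   #
r5=101: ##  ##
r6=110: # # # #
r7=111: ########
r8=1000: #       #
r9=1001: ##      ##
r10=1010: # #     # #
r11=1011: ####    ####
r12=1100: #   #   #   #
r13=1101: ##  ##  ##  ##
r14=1110: # # # # # # # #
r15=1111: ################
r16=10000: #               #
r17=10001: ##              ##
r18=10010: # #             # #

Answer: #
##
# #
####
#   #
##  ##
# # # #
########
#       #
##      ##
# #     # #
####    ####
#   #   #   #
##  ##  ##  ##
# # # # # # # #
################
#               #
##              ##
# #             # #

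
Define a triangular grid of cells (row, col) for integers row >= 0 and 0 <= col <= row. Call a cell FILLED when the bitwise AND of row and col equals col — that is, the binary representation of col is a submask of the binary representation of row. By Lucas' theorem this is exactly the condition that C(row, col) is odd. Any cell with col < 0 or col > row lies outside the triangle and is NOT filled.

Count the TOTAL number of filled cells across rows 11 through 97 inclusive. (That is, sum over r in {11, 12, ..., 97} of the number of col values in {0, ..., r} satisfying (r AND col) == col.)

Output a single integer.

Answer: 1190

Derivation:
r11=1011 pc3: +8 =8
r12=1100 pc2: +4 =12
r13=1101 pc3: +8 =20
r14=1110 pc3: +8 =28
r15=1111 pc4: +16 =44
r16=10000 pc1: +2 =46
r17=10001 pc2: +4 =50
r18=10010 pc2: +4 =54
r19=10011 pc3: +8 =62
r20=10100 pc2: +4 =66
r21=10101 pc3: +8 =74
r22=10110 pc3: +8 =82
r23=10111 pc4: +16 =98
r24=11000 pc2: +4 =102
r25=11001 pc3: +8 =110
r26=11010 pc3: +8 =118
r27=11011 pc4: +16 =134
r28=11100 pc3: +8 =142
r29=11101 pc4: +16 =158
r30=11110 pc4: +16 =174
r31=11111 pc5: +32 =206
r32=100000 pc1: +2 =208
r33=100001 pc2: +4 =212
r34=100010 pc2: +4 =216
r35=100011 pc3: +8 =224
r36=100100 pc2: +4 =228
r37=100101 pc3: +8 =236
r38=100110 pc3: +8 =244
r39=100111 pc4: +16 =260
r40=101000 pc2: +4 =264
r41=101001 pc3: +8 =272
r42=101010 pc3: +8 =280
r43=101011 pc4: +16 =296
r44=101100 pc3: +8 =304
r45=101101 pc4: +16 =320
r46=101110 pc4: +16 =336
r47=101111 pc5: +32 =368
r48=110000 pc2: +4 =372
r49=110001 pc3: +8 =380
r50=110010 pc3: +8 =388
r51=110011 pc4: +16 =404
r52=110100 pc3: +8 =412
r53=110101 pc4: +16 =428
r54=110110 pc4: +16 =444
r55=110111 pc5: +32 =476
r56=111000 pc3: +8 =484
r57=111001 pc4: +16 =500
r58=111010 pc4: +16 =516
r59=111011 pc5: +32 =548
r60=111100 pc4: +16 =564
r61=111101 pc5: +32 =596
r62=111110 pc5: +32 =628
r63=111111 pc6: +64 =692
r64=1000000 pc1: +2 =694
r65=1000001 pc2: +4 =698
r66=1000010 pc2: +4 =702
r67=1000011 pc3: +8 =710
r68=1000100 pc2: +4 =714
r69=1000101 pc3: +8 =722
r70=1000110 pc3: +8 =730
r71=1000111 pc4: +16 =746
r72=1001000 pc2: +4 =750
r73=1001001 pc3: +8 =758
r74=1001010 pc3: +8 =766
r75=1001011 pc4: +16 =782
r76=1001100 pc3: +8 =790
r77=1001101 pc4: +16 =806
r78=1001110 pc4: +16 =822
r79=1001111 pc5: +32 =854
r80=1010000 pc2: +4 =858
r81=1010001 pc3: +8 =866
r82=1010010 pc3: +8 =874
r83=1010011 pc4: +16 =890
r84=1010100 pc3: +8 =898
r85=1010101 pc4: +16 =914
r86=1010110 pc4: +16 =930
r87=1010111 pc5: +32 =962
r88=1011000 pc3: +8 =970
r89=1011001 pc4: +16 =986
r90=1011010 pc4: +16 =1002
r91=1011011 pc5: +32 =1034
r92=1011100 pc4: +16 =1050
r93=1011101 pc5: +32 =1082
r94=1011110 pc5: +32 =1114
r95=1011111 pc6: +64 =1178
r96=1100000 pc2: +4 =1182
r97=1100001 pc3: +8 =1190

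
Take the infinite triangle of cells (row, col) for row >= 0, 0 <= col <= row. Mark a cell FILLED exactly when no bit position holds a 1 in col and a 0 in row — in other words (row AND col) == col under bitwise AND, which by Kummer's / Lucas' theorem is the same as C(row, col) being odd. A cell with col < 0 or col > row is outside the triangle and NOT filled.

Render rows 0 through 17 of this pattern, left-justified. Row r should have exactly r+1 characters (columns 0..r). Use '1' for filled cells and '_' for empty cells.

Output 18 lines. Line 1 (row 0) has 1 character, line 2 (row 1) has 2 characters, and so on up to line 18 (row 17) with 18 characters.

r0=0: 1
r1=1: 11
r2=10: 1_1
r3=11: 1111
r4=100: 1___1
r5=101: 11__11
r6=110: 1_1_1_1
r7=111: 11111111
r8=1000: 1_______1
r9=1001: 11______11
r10=1010: 1_1_____1_1
r11=1011: 1111____1111
r12=1100: 1___1___1___1
r13=1101: 11__11__11__11
r14=1110: 1_1_1_1_1_1_1_1
r15=1111: 1111111111111111
r16=10000: 1_______________1
r17=10001: 11______________11

Answer: 1
11
1_1
1111
1___1
11__11
1_1_1_1
11111111
1_______1
11______11
1_1_____1_1
1111____1111
1___1___1___1
11__11__11__11
1_1_1_1_1_1_1_1
1111111111111111
1_______________1
11______________11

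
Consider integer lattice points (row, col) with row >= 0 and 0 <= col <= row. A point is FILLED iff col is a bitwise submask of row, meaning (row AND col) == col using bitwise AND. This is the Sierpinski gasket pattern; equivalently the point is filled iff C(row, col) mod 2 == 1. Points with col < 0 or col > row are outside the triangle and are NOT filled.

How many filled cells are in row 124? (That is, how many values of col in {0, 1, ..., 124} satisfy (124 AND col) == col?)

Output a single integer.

124 in binary = 1111100
popcount(124) = number of 1-bits in 1111100 = 5
A col c satisfies (124 AND c) == c iff every set bit of c is also set in 124; each of the 5 set bits of 124 can independently be on or off in c.
count = 2^5 = 32

Answer: 32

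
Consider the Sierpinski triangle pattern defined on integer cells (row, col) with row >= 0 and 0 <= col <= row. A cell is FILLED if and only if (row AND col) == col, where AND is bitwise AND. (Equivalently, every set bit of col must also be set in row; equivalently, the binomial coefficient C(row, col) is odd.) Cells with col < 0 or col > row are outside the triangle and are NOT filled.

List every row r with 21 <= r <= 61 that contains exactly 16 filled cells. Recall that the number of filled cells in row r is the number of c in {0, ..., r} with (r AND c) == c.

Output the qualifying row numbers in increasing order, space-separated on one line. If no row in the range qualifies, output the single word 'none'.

Row r has 2^popcount(r) filled cells, so we need popcount(r) = log2(16) = 4.
Scan r = 21..61 and keep those with exactly 4 one-bits:
r=21=10101 popcount=3 -> skip
r=22=10110 popcount=3 -> skip
r=23=10111 popcount=4 -> KEEP
r=24=11000 popcount=2 -> skip
r=25=11001 popcount=3 -> skip
r=26=11010 popcount=3 -> skip
r=27=11011 popcount=4 -> KEEP
r=28=11100 popcount=3 -> skip
r=29=11101 popcount=4 -> KEEP
r=30=11110 popcount=4 -> KEEP
r=31=11111 popcount=5 -> skip
r=32=100000 popcount=1 -> skip
r=33=100001 popcount=2 -> skip
r=34=100010 popcount=2 -> skip
r=35=100011 popcount=3 -> skip
r=36=100100 popcount=2 -> skip
r=37=100101 popcount=3 -> skip
r=38=100110 popcount=3 -> skip
r=39=100111 popcount=4 -> KEEP
r=40=101000 popcount=2 -> skip
r=41=101001 popcount=3 -> skip
r=42=101010 popcount=3 -> skip
r=43=101011 popcount=4 -> KEEP
r=44=101100 popcount=3 -> skip
r=45=101101 popcount=4 -> KEEP
r=46=101110 popcount=4 -> KEEP
r=47=101111 popcount=5 -> skip
r=48=110000 popcount=2 -> skip
r=49=110001 popcount=3 -> skip
r=50=110010 popcount=3 -> skip
r=51=110011 popcount=4 -> KEEP
r=52=110100 popcount=3 -> skip
r=53=110101 popcount=4 -> KEEP
r=54=110110 popcount=4 -> KEEP
r=55=110111 popcount=5 -> skip
r=56=111000 popcount=3 -> skip
r=57=111001 popcount=4 -> KEEP
r=58=111010 popcount=4 -> KEEP
r=59=111011 popcount=5 -> skip
r=60=111100 popcount=4 -> KEEP
r=61=111101 popcount=5 -> skip
Kept rows: 23 27 29 30 39 43 45 46 51 53 54 57 58 60

Answer: 23 27 29 30 39 43 45 46 51 53 54 57 58 60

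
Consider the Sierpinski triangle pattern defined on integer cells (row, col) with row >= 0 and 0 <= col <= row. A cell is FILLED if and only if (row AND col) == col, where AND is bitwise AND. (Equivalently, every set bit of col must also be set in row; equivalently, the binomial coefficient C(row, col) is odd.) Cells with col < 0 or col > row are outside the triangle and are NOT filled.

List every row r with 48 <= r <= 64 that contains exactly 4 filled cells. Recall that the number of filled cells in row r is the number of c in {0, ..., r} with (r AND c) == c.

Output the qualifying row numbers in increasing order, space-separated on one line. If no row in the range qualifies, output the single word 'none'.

Answer: 48

Derivation:
Row r has 2^popcount(r) filled cells, so we need popcount(r) = log2(4) = 2.
Scan r = 48..64 and keep those with exactly 2 one-bits:
r=48=110000 popcount=2 -> KEEP
r=49=110001 popcount=3 -> skip
r=50=110010 popcount=3 -> skip
r=51=110011 popcount=4 -> skip
r=52=110100 popcount=3 -> skip
r=53=110101 popcount=4 -> skip
r=54=110110 popcount=4 -> skip
r=55=110111 popcount=5 -> skip
r=56=111000 popcount=3 -> skip
r=57=111001 popcount=4 -> skip
r=58=111010 popcount=4 -> skip
r=59=111011 popcount=5 -> skip
r=60=111100 popcount=4 -> skip
r=61=111101 popcount=5 -> skip
r=62=111110 popcount=5 -> skip
r=63=111111 popcount=6 -> skip
r=64=1000000 popcount=1 -> skip
Kept rows: 48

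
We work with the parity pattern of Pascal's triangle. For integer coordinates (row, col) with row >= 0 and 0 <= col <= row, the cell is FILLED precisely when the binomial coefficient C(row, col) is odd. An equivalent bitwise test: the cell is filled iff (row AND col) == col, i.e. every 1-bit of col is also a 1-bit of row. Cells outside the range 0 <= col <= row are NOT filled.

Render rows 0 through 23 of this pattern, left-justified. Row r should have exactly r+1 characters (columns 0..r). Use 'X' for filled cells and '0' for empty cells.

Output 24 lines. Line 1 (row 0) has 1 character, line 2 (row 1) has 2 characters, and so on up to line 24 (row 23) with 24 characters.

r0=0: X
r1=1: XX
r2=10: X0X
r3=11: XXXX
r4=100: X000X
r5=101: XX00XX
r6=110: X0X0X0X
r7=111: XXXXXXXX
r8=1000: X0000000X
r9=1001: XX000000XX
r10=1010: X0X00000X0X
r11=1011: XXXX0000XXXX
r12=1100: X000X000X000X
r13=1101: XX00XX00XX00XX
r14=1110: X0X0X0X0X0X0X0X
r15=1111: XXXXXXXXXXXXXXXX
r16=10000: X000000000000000X
r17=10001: XX00000000000000XX
r18=10010: X0X0000000000000X0X
r19=10011: XXXX000000000000XXXX
r20=10100: X000X00000000000X000X
r21=10101: XX00XX0000000000XX00XX
r22=10110: X0X0X0X000000000X0X0X0X
r23=10111: XXXXXXXX00000000XXXXXXXX

Answer: X
XX
X0X
XXXX
X000X
XX00XX
X0X0X0X
XXXXXXXX
X0000000X
XX000000XX
X0X00000X0X
XXXX0000XXXX
X000X000X000X
XX00XX00XX00XX
X0X0X0X0X0X0X0X
XXXXXXXXXXXXXXXX
X000000000000000X
XX00000000000000XX
X0X0000000000000X0X
XXXX000000000000XXXX
X000X00000000000X000X
XX00XX0000000000XX00XX
X0X0X0X000000000X0X0X0X
XXXXXXXX00000000XXXXXXXX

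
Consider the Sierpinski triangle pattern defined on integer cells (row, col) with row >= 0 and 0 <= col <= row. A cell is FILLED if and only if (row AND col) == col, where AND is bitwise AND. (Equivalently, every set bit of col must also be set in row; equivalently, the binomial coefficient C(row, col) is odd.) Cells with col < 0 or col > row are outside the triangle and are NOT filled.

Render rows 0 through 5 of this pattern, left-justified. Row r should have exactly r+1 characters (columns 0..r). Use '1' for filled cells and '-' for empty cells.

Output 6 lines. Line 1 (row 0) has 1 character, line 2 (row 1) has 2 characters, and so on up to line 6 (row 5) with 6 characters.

r0=0: 1
r1=1: 11
r2=10: 1-1
r3=11: 1111
r4=100: 1---1
r5=101: 11--11

Answer: 1
11
1-1
1111
1---1
11--11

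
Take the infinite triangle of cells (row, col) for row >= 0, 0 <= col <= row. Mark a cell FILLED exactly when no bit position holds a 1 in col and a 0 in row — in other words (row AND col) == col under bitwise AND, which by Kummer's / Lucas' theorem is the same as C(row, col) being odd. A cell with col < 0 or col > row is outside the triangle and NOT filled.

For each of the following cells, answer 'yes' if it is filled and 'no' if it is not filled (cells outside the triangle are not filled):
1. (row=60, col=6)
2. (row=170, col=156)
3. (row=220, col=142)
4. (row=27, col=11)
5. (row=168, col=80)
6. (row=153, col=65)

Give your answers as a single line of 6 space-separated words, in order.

Answer: no no no yes no no

Derivation:
(60,6): row=0b111100, col=0b110, row AND col = 0b100 = 4; 4 != 6 -> empty
(170,156): row=0b10101010, col=0b10011100, row AND col = 0b10001000 = 136; 136 != 156 -> empty
(220,142): row=0b11011100, col=0b10001110, row AND col = 0b10001100 = 140; 140 != 142 -> empty
(27,11): row=0b11011, col=0b1011, row AND col = 0b1011 = 11; 11 == 11 -> filled
(168,80): row=0b10101000, col=0b1010000, row AND col = 0b0 = 0; 0 != 80 -> empty
(153,65): row=0b10011001, col=0b1000001, row AND col = 0b1 = 1; 1 != 65 -> empty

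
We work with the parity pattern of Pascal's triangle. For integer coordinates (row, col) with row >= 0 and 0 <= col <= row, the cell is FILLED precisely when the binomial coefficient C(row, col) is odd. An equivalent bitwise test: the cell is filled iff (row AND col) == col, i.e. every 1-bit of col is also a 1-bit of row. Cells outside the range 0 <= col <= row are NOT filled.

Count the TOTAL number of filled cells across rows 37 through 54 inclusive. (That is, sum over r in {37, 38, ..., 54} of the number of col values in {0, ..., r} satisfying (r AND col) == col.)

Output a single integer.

Answer: 216

Derivation:
r37=100101 pc3: +8 =8
r38=100110 pc3: +8 =16
r39=100111 pc4: +16 =32
r40=101000 pc2: +4 =36
r41=101001 pc3: +8 =44
r42=101010 pc3: +8 =52
r43=101011 pc4: +16 =68
r44=101100 pc3: +8 =76
r45=101101 pc4: +16 =92
r46=101110 pc4: +16 =108
r47=101111 pc5: +32 =140
r48=110000 pc2: +4 =144
r49=110001 pc3: +8 =152
r50=110010 pc3: +8 =160
r51=110011 pc4: +16 =176
r52=110100 pc3: +8 =184
r53=110101 pc4: +16 =200
r54=110110 pc4: +16 =216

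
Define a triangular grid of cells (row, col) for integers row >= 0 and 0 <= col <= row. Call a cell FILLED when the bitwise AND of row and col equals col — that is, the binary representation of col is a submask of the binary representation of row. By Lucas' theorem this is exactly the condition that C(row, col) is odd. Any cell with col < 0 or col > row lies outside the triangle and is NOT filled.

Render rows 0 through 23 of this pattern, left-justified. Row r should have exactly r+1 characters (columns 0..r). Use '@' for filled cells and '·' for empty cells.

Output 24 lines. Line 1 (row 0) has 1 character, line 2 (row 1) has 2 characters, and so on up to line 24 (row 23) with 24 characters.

Answer: @
@@
@·@
@@@@
@···@
@@··@@
@·@·@·@
@@@@@@@@
@·······@
@@······@@
@·@·····@·@
@@@@····@@@@
@···@···@···@
@@··@@··@@··@@
@·@·@·@·@·@·@·@
@@@@@@@@@@@@@@@@
@···············@
@@··············@@
@·@·············@·@
@@@@············@@@@
@···@···········@···@
@@··@@··········@@··@@
@·@·@·@·········@·@·@·@
@@@@@@@@········@@@@@@@@

Derivation:
r0=0: @
r1=1: @@
r2=10: @·@
r3=11: @@@@
r4=100: @···@
r5=101: @@··@@
r6=110: @·@·@·@
r7=111: @@@@@@@@
r8=1000: @·······@
r9=1001: @@······@@
r10=1010: @·@·····@·@
r11=1011: @@@@····@@@@
r12=1100: @···@···@···@
r13=1101: @@··@@··@@··@@
r14=1110: @·@·@·@·@·@·@·@
r15=1111: @@@@@@@@@@@@@@@@
r16=10000: @···············@
r17=10001: @@··············@@
r18=10010: @·@·············@·@
r19=10011: @@@@············@@@@
r20=10100: @···@···········@···@
r21=10101: @@··@@··········@@··@@
r22=10110: @·@·@·@·········@·@·@·@
r23=10111: @@@@@@@@········@@@@@@@@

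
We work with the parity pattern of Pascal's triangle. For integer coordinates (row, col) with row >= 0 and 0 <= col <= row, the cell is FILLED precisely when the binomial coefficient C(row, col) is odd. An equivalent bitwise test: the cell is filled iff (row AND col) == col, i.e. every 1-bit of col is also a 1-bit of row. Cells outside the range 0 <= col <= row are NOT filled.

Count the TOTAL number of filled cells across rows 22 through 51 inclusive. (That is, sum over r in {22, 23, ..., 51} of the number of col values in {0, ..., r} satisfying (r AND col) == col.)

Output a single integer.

Answer: 330

Derivation:
r22=10110 pc3: +8 =8
r23=10111 pc4: +16 =24
r24=11000 pc2: +4 =28
r25=11001 pc3: +8 =36
r26=11010 pc3: +8 =44
r27=11011 pc4: +16 =60
r28=11100 pc3: +8 =68
r29=11101 pc4: +16 =84
r30=11110 pc4: +16 =100
r31=11111 pc5: +32 =132
r32=100000 pc1: +2 =134
r33=100001 pc2: +4 =138
r34=100010 pc2: +4 =142
r35=100011 pc3: +8 =150
r36=100100 pc2: +4 =154
r37=100101 pc3: +8 =162
r38=100110 pc3: +8 =170
r39=100111 pc4: +16 =186
r40=101000 pc2: +4 =190
r41=101001 pc3: +8 =198
r42=101010 pc3: +8 =206
r43=101011 pc4: +16 =222
r44=101100 pc3: +8 =230
r45=101101 pc4: +16 =246
r46=101110 pc4: +16 =262
r47=101111 pc5: +32 =294
r48=110000 pc2: +4 =298
r49=110001 pc3: +8 =306
r50=110010 pc3: +8 =314
r51=110011 pc4: +16 =330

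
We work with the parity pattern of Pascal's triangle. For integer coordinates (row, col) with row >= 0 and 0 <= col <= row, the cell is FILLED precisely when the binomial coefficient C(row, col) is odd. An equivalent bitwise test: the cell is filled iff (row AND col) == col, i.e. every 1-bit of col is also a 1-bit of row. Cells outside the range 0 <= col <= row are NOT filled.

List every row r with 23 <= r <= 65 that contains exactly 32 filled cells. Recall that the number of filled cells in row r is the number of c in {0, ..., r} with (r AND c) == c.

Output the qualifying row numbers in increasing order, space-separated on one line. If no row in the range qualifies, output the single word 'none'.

Answer: 31 47 55 59 61 62

Derivation:
Row r has 2^popcount(r) filled cells, so we need popcount(r) = log2(32) = 5.
Scan r = 23..65 and keep those with exactly 5 one-bits:
r=23=10111 popcount=4 -> skip
r=24=11000 popcount=2 -> skip
r=25=11001 popcount=3 -> skip
r=26=11010 popcount=3 -> skip
r=27=11011 popcount=4 -> skip
r=28=11100 popcount=3 -> skip
r=29=11101 popcount=4 -> skip
r=30=11110 popcount=4 -> skip
r=31=11111 popcount=5 -> KEEP
r=32=100000 popcount=1 -> skip
r=33=100001 popcount=2 -> skip
r=34=100010 popcount=2 -> skip
r=35=100011 popcount=3 -> skip
r=36=100100 popcount=2 -> skip
r=37=100101 popcount=3 -> skip
r=38=100110 popcount=3 -> skip
r=39=100111 popcount=4 -> skip
r=40=101000 popcount=2 -> skip
r=41=101001 popcount=3 -> skip
r=42=101010 popcount=3 -> skip
r=43=101011 popcount=4 -> skip
r=44=101100 popcount=3 -> skip
r=45=101101 popcount=4 -> skip
r=46=101110 popcount=4 -> skip
r=47=101111 popcount=5 -> KEEP
r=48=110000 popcount=2 -> skip
r=49=110001 popcount=3 -> skip
r=50=110010 popcount=3 -> skip
r=51=110011 popcount=4 -> skip
r=52=110100 popcount=3 -> skip
r=53=110101 popcount=4 -> skip
r=54=110110 popcount=4 -> skip
r=55=110111 popcount=5 -> KEEP
r=56=111000 popcount=3 -> skip
r=57=111001 popcount=4 -> skip
r=58=111010 popcount=4 -> skip
r=59=111011 popcount=5 -> KEEP
r=60=111100 popcount=4 -> skip
r=61=111101 popcount=5 -> KEEP
r=62=111110 popcount=5 -> KEEP
r=63=111111 popcount=6 -> skip
r=64=1000000 popcount=1 -> skip
r=65=1000001 popcount=2 -> skip
Kept rows: 31 47 55 59 61 62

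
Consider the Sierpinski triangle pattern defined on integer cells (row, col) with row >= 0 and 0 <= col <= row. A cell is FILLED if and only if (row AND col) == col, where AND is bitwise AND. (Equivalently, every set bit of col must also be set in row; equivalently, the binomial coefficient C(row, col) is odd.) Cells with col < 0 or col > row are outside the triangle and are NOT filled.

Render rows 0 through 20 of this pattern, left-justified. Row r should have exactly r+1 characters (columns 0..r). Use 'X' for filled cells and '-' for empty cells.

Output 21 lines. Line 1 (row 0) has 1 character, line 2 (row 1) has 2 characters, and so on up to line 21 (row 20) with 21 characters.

r0=0: X
r1=1: XX
r2=10: X-X
r3=11: XXXX
r4=100: X---X
r5=101: XX--XX
r6=110: X-X-X-X
r7=111: XXXXXXXX
r8=1000: X-------X
r9=1001: XX------XX
r10=1010: X-X-----X-X
r11=1011: XXXX----XXXX
r12=1100: X---X---X---X
r13=1101: XX--XX--XX--XX
r14=1110: X-X-X-X-X-X-X-X
r15=1111: XXXXXXXXXXXXXXXX
r16=10000: X---------------X
r17=10001: XX--------------XX
r18=10010: X-X-------------X-X
r19=10011: XXXX------------XXXX
r20=10100: X---X-----------X---X

Answer: X
XX
X-X
XXXX
X---X
XX--XX
X-X-X-X
XXXXXXXX
X-------X
XX------XX
X-X-----X-X
XXXX----XXXX
X---X---X---X
XX--XX--XX--XX
X-X-X-X-X-X-X-X
XXXXXXXXXXXXXXXX
X---------------X
XX--------------XX
X-X-------------X-X
XXXX------------XXXX
X---X-----------X---X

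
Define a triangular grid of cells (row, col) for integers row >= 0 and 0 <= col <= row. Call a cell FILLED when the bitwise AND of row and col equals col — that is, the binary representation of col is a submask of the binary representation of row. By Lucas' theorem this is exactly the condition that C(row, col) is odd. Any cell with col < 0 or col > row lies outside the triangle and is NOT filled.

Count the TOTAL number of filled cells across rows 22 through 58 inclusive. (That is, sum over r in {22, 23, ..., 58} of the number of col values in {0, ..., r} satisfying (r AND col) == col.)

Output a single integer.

Answer: 442

Derivation:
r22=10110 pc3: +8 =8
r23=10111 pc4: +16 =24
r24=11000 pc2: +4 =28
r25=11001 pc3: +8 =36
r26=11010 pc3: +8 =44
r27=11011 pc4: +16 =60
r28=11100 pc3: +8 =68
r29=11101 pc4: +16 =84
r30=11110 pc4: +16 =100
r31=11111 pc5: +32 =132
r32=100000 pc1: +2 =134
r33=100001 pc2: +4 =138
r34=100010 pc2: +4 =142
r35=100011 pc3: +8 =150
r36=100100 pc2: +4 =154
r37=100101 pc3: +8 =162
r38=100110 pc3: +8 =170
r39=100111 pc4: +16 =186
r40=101000 pc2: +4 =190
r41=101001 pc3: +8 =198
r42=101010 pc3: +8 =206
r43=101011 pc4: +16 =222
r44=101100 pc3: +8 =230
r45=101101 pc4: +16 =246
r46=101110 pc4: +16 =262
r47=101111 pc5: +32 =294
r48=110000 pc2: +4 =298
r49=110001 pc3: +8 =306
r50=110010 pc3: +8 =314
r51=110011 pc4: +16 =330
r52=110100 pc3: +8 =338
r53=110101 pc4: +16 =354
r54=110110 pc4: +16 =370
r55=110111 pc5: +32 =402
r56=111000 pc3: +8 =410
r57=111001 pc4: +16 =426
r58=111010 pc4: +16 =442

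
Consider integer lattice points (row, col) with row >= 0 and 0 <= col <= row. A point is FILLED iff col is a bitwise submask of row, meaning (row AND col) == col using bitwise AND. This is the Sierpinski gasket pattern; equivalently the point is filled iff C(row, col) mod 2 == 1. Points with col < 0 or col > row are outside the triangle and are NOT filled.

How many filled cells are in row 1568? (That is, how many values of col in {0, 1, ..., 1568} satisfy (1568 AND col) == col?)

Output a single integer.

1568 in binary = 11000100000
popcount(1568) = number of 1-bits in 11000100000 = 3
A col c satisfies (1568 AND c) == c iff every set bit of c is also set in 1568; each of the 3 set bits of 1568 can independently be on or off in c.
count = 2^3 = 8

Answer: 8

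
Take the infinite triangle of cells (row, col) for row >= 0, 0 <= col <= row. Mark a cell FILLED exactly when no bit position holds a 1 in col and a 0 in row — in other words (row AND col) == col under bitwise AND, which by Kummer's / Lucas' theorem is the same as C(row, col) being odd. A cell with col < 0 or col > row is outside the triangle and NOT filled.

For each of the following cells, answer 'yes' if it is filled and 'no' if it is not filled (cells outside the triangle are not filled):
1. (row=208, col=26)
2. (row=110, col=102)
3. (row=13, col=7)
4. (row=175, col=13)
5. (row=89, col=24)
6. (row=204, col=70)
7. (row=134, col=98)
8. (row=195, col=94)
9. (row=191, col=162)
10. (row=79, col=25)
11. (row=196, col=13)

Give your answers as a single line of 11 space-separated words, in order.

Answer: no yes no yes yes no no no yes no no

Derivation:
(208,26): row=0b11010000, col=0b11010, row AND col = 0b10000 = 16; 16 != 26 -> empty
(110,102): row=0b1101110, col=0b1100110, row AND col = 0b1100110 = 102; 102 == 102 -> filled
(13,7): row=0b1101, col=0b111, row AND col = 0b101 = 5; 5 != 7 -> empty
(175,13): row=0b10101111, col=0b1101, row AND col = 0b1101 = 13; 13 == 13 -> filled
(89,24): row=0b1011001, col=0b11000, row AND col = 0b11000 = 24; 24 == 24 -> filled
(204,70): row=0b11001100, col=0b1000110, row AND col = 0b1000100 = 68; 68 != 70 -> empty
(134,98): row=0b10000110, col=0b1100010, row AND col = 0b10 = 2; 2 != 98 -> empty
(195,94): row=0b11000011, col=0b1011110, row AND col = 0b1000010 = 66; 66 != 94 -> empty
(191,162): row=0b10111111, col=0b10100010, row AND col = 0b10100010 = 162; 162 == 162 -> filled
(79,25): row=0b1001111, col=0b11001, row AND col = 0b1001 = 9; 9 != 25 -> empty
(196,13): row=0b11000100, col=0b1101, row AND col = 0b100 = 4; 4 != 13 -> empty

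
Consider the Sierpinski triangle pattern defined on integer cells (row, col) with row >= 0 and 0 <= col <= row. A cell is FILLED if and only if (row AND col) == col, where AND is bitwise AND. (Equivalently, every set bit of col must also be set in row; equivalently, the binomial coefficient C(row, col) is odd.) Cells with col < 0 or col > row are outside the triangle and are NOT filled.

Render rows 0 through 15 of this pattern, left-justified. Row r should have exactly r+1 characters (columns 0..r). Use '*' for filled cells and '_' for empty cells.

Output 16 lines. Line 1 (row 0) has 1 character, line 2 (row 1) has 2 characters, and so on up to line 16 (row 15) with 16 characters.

Answer: *
**
*_*
****
*___*
**__**
*_*_*_*
********
*_______*
**______**
*_*_____*_*
****____****
*___*___*___*
**__**__**__**
*_*_*_*_*_*_*_*
****************

Derivation:
r0=0: *
r1=1: **
r2=10: *_*
r3=11: ****
r4=100: *___*
r5=101: **__**
r6=110: *_*_*_*
r7=111: ********
r8=1000: *_______*
r9=1001: **______**
r10=1010: *_*_____*_*
r11=1011: ****____****
r12=1100: *___*___*___*
r13=1101: **__**__**__**
r14=1110: *_*_*_*_*_*_*_*
r15=1111: ****************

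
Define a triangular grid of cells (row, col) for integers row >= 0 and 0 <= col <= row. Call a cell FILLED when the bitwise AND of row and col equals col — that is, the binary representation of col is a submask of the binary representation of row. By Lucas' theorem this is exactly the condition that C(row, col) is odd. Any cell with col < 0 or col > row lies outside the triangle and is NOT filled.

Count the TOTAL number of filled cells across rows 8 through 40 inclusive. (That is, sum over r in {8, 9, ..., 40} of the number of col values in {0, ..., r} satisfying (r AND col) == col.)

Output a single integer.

r8=1000 pc1: +2 =2
r9=1001 pc2: +4 =6
r10=1010 pc2: +4 =10
r11=1011 pc3: +8 =18
r12=1100 pc2: +4 =22
r13=1101 pc3: +8 =30
r14=1110 pc3: +8 =38
r15=1111 pc4: +16 =54
r16=10000 pc1: +2 =56
r17=10001 pc2: +4 =60
r18=10010 pc2: +4 =64
r19=10011 pc3: +8 =72
r20=10100 pc2: +4 =76
r21=10101 pc3: +8 =84
r22=10110 pc3: +8 =92
r23=10111 pc4: +16 =108
r24=11000 pc2: +4 =112
r25=11001 pc3: +8 =120
r26=11010 pc3: +8 =128
r27=11011 pc4: +16 =144
r28=11100 pc3: +8 =152
r29=11101 pc4: +16 =168
r30=11110 pc4: +16 =184
r31=11111 pc5: +32 =216
r32=100000 pc1: +2 =218
r33=100001 pc2: +4 =222
r34=100010 pc2: +4 =226
r35=100011 pc3: +8 =234
r36=100100 pc2: +4 =238
r37=100101 pc3: +8 =246
r38=100110 pc3: +8 =254
r39=100111 pc4: +16 =270
r40=101000 pc2: +4 =274

Answer: 274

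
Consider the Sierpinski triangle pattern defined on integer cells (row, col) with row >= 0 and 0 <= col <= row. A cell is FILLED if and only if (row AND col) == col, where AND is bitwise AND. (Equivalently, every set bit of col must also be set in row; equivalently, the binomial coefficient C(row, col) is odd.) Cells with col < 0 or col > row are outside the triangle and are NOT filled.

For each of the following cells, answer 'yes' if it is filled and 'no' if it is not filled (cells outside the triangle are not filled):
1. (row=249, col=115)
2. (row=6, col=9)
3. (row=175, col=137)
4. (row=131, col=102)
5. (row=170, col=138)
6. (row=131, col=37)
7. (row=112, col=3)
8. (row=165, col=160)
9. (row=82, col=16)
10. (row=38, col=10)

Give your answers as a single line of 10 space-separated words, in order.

(249,115): row=0b11111001, col=0b1110011, row AND col = 0b1110001 = 113; 113 != 115 -> empty
(6,9): col outside [0, 6] -> not filled
(175,137): row=0b10101111, col=0b10001001, row AND col = 0b10001001 = 137; 137 == 137 -> filled
(131,102): row=0b10000011, col=0b1100110, row AND col = 0b10 = 2; 2 != 102 -> empty
(170,138): row=0b10101010, col=0b10001010, row AND col = 0b10001010 = 138; 138 == 138 -> filled
(131,37): row=0b10000011, col=0b100101, row AND col = 0b1 = 1; 1 != 37 -> empty
(112,3): row=0b1110000, col=0b11, row AND col = 0b0 = 0; 0 != 3 -> empty
(165,160): row=0b10100101, col=0b10100000, row AND col = 0b10100000 = 160; 160 == 160 -> filled
(82,16): row=0b1010010, col=0b10000, row AND col = 0b10000 = 16; 16 == 16 -> filled
(38,10): row=0b100110, col=0b1010, row AND col = 0b10 = 2; 2 != 10 -> empty

Answer: no no yes no yes no no yes yes no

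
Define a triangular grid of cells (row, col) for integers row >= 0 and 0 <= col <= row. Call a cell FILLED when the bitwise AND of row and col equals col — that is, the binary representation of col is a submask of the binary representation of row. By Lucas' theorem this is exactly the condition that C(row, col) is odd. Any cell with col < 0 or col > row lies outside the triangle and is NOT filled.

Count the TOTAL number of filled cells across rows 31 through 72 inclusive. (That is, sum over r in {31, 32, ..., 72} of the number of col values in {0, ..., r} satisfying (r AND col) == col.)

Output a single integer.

Answer: 576

Derivation:
r31=11111 pc5: +32 =32
r32=100000 pc1: +2 =34
r33=100001 pc2: +4 =38
r34=100010 pc2: +4 =42
r35=100011 pc3: +8 =50
r36=100100 pc2: +4 =54
r37=100101 pc3: +8 =62
r38=100110 pc3: +8 =70
r39=100111 pc4: +16 =86
r40=101000 pc2: +4 =90
r41=101001 pc3: +8 =98
r42=101010 pc3: +8 =106
r43=101011 pc4: +16 =122
r44=101100 pc3: +8 =130
r45=101101 pc4: +16 =146
r46=101110 pc4: +16 =162
r47=101111 pc5: +32 =194
r48=110000 pc2: +4 =198
r49=110001 pc3: +8 =206
r50=110010 pc3: +8 =214
r51=110011 pc4: +16 =230
r52=110100 pc3: +8 =238
r53=110101 pc4: +16 =254
r54=110110 pc4: +16 =270
r55=110111 pc5: +32 =302
r56=111000 pc3: +8 =310
r57=111001 pc4: +16 =326
r58=111010 pc4: +16 =342
r59=111011 pc5: +32 =374
r60=111100 pc4: +16 =390
r61=111101 pc5: +32 =422
r62=111110 pc5: +32 =454
r63=111111 pc6: +64 =518
r64=1000000 pc1: +2 =520
r65=1000001 pc2: +4 =524
r66=1000010 pc2: +4 =528
r67=1000011 pc3: +8 =536
r68=1000100 pc2: +4 =540
r69=1000101 pc3: +8 =548
r70=1000110 pc3: +8 =556
r71=1000111 pc4: +16 =572
r72=1001000 pc2: +4 =576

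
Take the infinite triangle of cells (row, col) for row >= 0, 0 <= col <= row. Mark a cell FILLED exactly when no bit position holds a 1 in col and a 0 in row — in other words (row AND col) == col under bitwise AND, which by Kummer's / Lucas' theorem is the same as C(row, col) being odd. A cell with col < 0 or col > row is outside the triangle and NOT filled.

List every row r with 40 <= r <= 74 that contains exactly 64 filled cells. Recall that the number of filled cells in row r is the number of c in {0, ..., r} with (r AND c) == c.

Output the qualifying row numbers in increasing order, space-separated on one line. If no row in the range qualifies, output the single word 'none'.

Row r has 2^popcount(r) filled cells, so we need popcount(r) = log2(64) = 6.
Scan r = 40..74 and keep those with exactly 6 one-bits:
r=40=101000 popcount=2 -> skip
r=41=101001 popcount=3 -> skip
r=42=101010 popcount=3 -> skip
r=43=101011 popcount=4 -> skip
r=44=101100 popcount=3 -> skip
r=45=101101 popcount=4 -> skip
r=46=101110 popcount=4 -> skip
r=47=101111 popcount=5 -> skip
r=48=110000 popcount=2 -> skip
r=49=110001 popcount=3 -> skip
r=50=110010 popcount=3 -> skip
r=51=110011 popcount=4 -> skip
r=52=110100 popcount=3 -> skip
r=53=110101 popcount=4 -> skip
r=54=110110 popcount=4 -> skip
r=55=110111 popcount=5 -> skip
r=56=111000 popcount=3 -> skip
r=57=111001 popcount=4 -> skip
r=58=111010 popcount=4 -> skip
r=59=111011 popcount=5 -> skip
r=60=111100 popcount=4 -> skip
r=61=111101 popcount=5 -> skip
r=62=111110 popcount=5 -> skip
r=63=111111 popcount=6 -> KEEP
r=64=1000000 popcount=1 -> skip
r=65=1000001 popcount=2 -> skip
r=66=1000010 popcount=2 -> skip
r=67=1000011 popcount=3 -> skip
r=68=1000100 popcount=2 -> skip
r=69=1000101 popcount=3 -> skip
r=70=1000110 popcount=3 -> skip
r=71=1000111 popcount=4 -> skip
r=72=1001000 popcount=2 -> skip
r=73=1001001 popcount=3 -> skip
r=74=1001010 popcount=3 -> skip
Kept rows: 63

Answer: 63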